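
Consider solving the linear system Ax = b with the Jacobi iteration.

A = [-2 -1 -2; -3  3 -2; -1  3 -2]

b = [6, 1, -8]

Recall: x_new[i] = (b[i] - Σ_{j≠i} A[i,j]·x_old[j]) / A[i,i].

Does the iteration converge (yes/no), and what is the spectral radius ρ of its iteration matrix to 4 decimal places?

no, ρ = 1.3978

Diagonal D = diag(-2, 3, -2); L, U strict lower/upper.
Jacobi T = -D⁻¹(L+U): T[1,0] = -(-3)/(3) = +1.0000; T[1,1] = 0.
  T[0,:] = [+0.0000, -0.5000, -1.0000]
  T[1,:] = [+1.0000, +0.0000, +0.6667]
  T[2,:] = [-0.5000, +1.5000, +0.0000]
|eigenvalues of T|: 1.3978, 0.9767, 0.9767.
ρ(T) = max|λ| = 1.3978; 1.3978 > 1, so it fails to converge.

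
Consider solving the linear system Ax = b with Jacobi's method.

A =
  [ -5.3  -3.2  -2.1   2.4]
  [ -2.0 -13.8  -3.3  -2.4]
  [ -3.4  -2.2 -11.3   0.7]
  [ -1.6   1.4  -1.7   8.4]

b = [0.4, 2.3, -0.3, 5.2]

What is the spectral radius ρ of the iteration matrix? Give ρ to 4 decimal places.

Write A = D+L+U with D = diag(-5.3, -13.8, -11.3, 8.4).
Jacobi: T = -D⁻¹(L+U), T[0,1] = -(-3.2)/(-5.3) = -0.6038; T[0,0] = 0.
  T[0,:] = [+0.0000  -0.6038  -0.3962  +0.4528]
  T[1,:] = [-0.1449  +0.0000  -0.2391  -0.1739]
  T[2,:] = [-0.3009  -0.1947  +0.0000  +0.0619]
  T[3,:] = [+0.1905  -0.1667  +0.2024  +0.0000]
|roots of det(T-λI)|: 0.6378, 0.4126, 0.4126, 0.1773.
ρ = 0.6378; 0.6378 < 1: convergent.

0.6378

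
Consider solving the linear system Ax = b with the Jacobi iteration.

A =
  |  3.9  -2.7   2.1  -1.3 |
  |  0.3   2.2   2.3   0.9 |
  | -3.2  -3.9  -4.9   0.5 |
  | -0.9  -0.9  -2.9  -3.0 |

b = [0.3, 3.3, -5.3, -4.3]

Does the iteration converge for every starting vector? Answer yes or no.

Write A = D+L+U with D = diag(3.9, 2.2, -4.9, -3).
Jacobi: T = -D⁻¹(L+U), T[2,0] = -(-3.2)/(-4.9) = -0.6531; T[2,2] = 0.
  T[0,:] = [+0.0000  +0.6923  -0.5385  +0.3333]
  T[1,:] = [-0.1364  +0.0000  -1.0455  -0.4091]
  T[2,:] = [-0.6531  -0.7959  +0.0000  +0.1020]
  T[3,:] = [-0.3000  -0.3000  -0.9667  +0.0000]
eigenvalue magnitudes: 1.1304, 0.7866, 0.7866, 0.2556.
ρ(T) = max|λ| = 1.1304; 1.1304 > 1 ⇒ diverges.

no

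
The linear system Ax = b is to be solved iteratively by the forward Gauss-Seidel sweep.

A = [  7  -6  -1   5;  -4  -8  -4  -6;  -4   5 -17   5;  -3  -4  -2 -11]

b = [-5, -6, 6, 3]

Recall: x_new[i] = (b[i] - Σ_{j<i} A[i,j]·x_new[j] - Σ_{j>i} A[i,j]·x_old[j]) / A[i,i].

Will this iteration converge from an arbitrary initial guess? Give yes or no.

A = D + L + U where D = diag(7, -8, -17, -11).
T_GS = -(D+L)⁻¹U: row 0 first, T[0,2] = -(-1)/(7) = +0.1429; later rows by forward substitution.
  T[0,:] = [+0.0000 +0.8571 +0.1429 -0.7143]
  T[1,:] = [+0.0000 -0.4286 -0.5714 -0.3929]
  T[2,:] = [+0.0000 -0.3277 -0.2017 +0.3466]
  T[3,:] = [+0.0000 -0.0183 +0.2055 +0.2746]
|roots of det(T-λI)|: 0.7598, 0.4955, 0.0913, 0.0000.
ρ(T) = max|λ| = 0.7598; 0.7598 < 1, so it converges for any x₀.

yes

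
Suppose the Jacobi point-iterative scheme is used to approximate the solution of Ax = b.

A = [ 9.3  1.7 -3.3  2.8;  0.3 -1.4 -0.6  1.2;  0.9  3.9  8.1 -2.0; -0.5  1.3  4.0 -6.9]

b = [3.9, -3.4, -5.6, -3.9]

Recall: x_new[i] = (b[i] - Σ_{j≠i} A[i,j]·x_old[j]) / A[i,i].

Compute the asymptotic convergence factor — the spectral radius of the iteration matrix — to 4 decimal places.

0.9110

Write A = D+L+U with D = diag(9.3, -1.4, 8.1, -6.9).
Jacobi: T = -D⁻¹(L+U), T[1,2] = -(-0.6)/(-1.4) = -0.4286; T[1,1] = 0.
  T[0,:] = [+0.0000, -0.1828, +0.3548, -0.3011]
  T[1,:] = [+0.2143, +0.0000, -0.4286, +0.8571]
  T[2,:] = [-0.1111, -0.4815, +0.0000, +0.2469]
  T[3,:] = [-0.0725, +0.1884, +0.5797, +0.0000]
moduli |λ_i(T)| = 0.9110, 0.4695, 0.4695, 0.2272.
ρ = 0.9110; 0.9110 < 1: convergent.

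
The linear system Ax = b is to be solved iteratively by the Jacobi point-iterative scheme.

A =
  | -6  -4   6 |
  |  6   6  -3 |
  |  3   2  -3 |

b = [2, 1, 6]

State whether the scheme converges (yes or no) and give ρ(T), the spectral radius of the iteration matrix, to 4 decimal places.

no, ρ = 1.6180

Write A = D+L+U with D = diag(-6, 6, -3).
T_J = -D⁻¹(L+U): T[1,0] = -(6)/(6) = -1.0000; T[1,1] = 0.
  T[0,:] = [+0.0000 -0.6667 +1.0000]
  T[1,:] = [-1.0000 +0.0000 +0.5000]
  T[2,:] = [+1.0000 +0.6667 +0.0000]
|eigenvalues of T|: 1.6180, 1.0000, 0.6180.
spectral radius ρ = 1.6180; 1.6180 > 1, so it fails to converge.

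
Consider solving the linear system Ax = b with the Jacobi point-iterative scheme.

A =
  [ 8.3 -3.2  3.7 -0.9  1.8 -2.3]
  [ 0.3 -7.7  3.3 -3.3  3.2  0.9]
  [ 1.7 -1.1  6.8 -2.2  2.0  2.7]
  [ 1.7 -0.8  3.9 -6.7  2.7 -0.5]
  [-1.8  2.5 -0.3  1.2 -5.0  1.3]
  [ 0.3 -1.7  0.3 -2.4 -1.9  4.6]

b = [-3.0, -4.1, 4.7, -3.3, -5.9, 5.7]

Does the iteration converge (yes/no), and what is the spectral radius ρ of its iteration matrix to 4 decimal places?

no, ρ = 1.1961

Split A = D + L + U, D = diag(8.3, -7.7, 6.8, -6.7, -5, 4.6).
Jacobi T = -D⁻¹(L+U): T[5,4] = -(-1.9)/(4.6) = +0.4130; T[5,5] = 0.
  T[0,:] = [+0.0000 +0.3855 -0.4458 +0.1084 -0.2169 +0.2771]
  T[1,:] = [+0.0390 +0.0000 +0.4286 -0.4286 +0.4156 +0.1169]
  T[2,:] = [-0.2500 +0.1618 +0.0000 +0.3235 -0.2941 -0.3971]
  T[3,:] = [+0.2537 -0.1194 +0.5821 +0.0000 +0.4030 -0.0746]
  T[4,:] = [-0.3600 +0.5000 -0.0600 +0.2400 +0.0000 +0.2600]
  T[5,:] = [-0.0652 +0.3696 -0.0652 +0.5217 +0.4130 +0.0000]
|λ(T)| sorted: 1.1961, 0.6886, 0.6886, 0.3314, 0.2495, 0.2495.
spectral radius ρ = 1.1961; 1.1961 > 1 ⇒ diverges.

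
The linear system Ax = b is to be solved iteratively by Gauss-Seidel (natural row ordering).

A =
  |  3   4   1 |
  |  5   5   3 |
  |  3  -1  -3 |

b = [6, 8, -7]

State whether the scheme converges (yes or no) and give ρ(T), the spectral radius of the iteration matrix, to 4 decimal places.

Let D = diag(3, 5, -3); L, U the strict triangles.
Gauss-Seidel: T = -(D+L)⁻¹U, row 0 first, T[0,2] = -(1)/(3) = -0.3333; later rows by forward substitution.
  T[0,:] = [+0.0000, -1.3333, -0.3333]
  T[1,:] = [+0.0000, +1.3333, -0.2667]
  T[2,:] = [+0.0000, -1.7778, -0.2444]
|roots of det(T-λI)|: 1.5915, 0.5027, 0.0000.
ρ = 1.5915; 1.5915 > 1 ⇒ diverges.

no, ρ = 1.5915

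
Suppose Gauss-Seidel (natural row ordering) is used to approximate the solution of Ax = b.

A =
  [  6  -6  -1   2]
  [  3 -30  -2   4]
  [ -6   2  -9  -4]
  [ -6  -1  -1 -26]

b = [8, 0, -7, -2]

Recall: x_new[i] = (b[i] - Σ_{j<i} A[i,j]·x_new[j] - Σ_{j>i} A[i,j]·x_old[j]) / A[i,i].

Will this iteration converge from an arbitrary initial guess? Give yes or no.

Write A = D+L+U with D = diag(6, -30, -9, -26).
GS T = -(D+L)⁻¹U: row 0 first, T[0,3] = -(2)/(6) = -0.3333; later rows by forward substitution.
  T[0,:] = [+0.0000  +1.0000  +0.1667  -0.3333]
  T[1,:] = [+0.0000  +0.1000  -0.0500  +0.1000]
  T[2,:] = [+0.0000  -0.6444  -0.1222  -0.2000]
  T[3,:] = [+0.0000  -0.2098  -0.0318  +0.0808]
|eigenvalues of T|: 0.2222, 0.1754, 0.1754, 0.0000.
spectral radius ρ = 0.2222; 0.2222 < 1: convergent.

yes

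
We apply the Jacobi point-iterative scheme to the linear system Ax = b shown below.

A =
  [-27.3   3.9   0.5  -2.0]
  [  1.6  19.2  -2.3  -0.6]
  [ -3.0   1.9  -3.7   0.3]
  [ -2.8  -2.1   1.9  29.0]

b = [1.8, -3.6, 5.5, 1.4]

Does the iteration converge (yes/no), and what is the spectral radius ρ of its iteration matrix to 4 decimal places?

A = D + L + U where D = diag(-27.3, 19.2, -3.7, 29).
Jacobi T = -D⁻¹(L+U): T[1,3] = -(-0.6)/(19.2) = +0.0312; T[1,1] = 0.
  T[0,:] = [+0.0000, +0.1429, +0.0183, -0.0733]
  T[1,:] = [-0.0833, +0.0000, +0.1198, +0.0312]
  T[2,:] = [-0.8108, +0.5135, +0.0000, +0.0811]
  T[3,:] = [+0.0966, +0.0724, -0.0655, +0.0000]
|roots of det(T-λI)|: 0.3074, 0.2319, 0.2319, 0.0669.
ρ(T) = max|λ| = 0.3074; 0.3074 < 1: convergent.

yes, ρ = 0.3074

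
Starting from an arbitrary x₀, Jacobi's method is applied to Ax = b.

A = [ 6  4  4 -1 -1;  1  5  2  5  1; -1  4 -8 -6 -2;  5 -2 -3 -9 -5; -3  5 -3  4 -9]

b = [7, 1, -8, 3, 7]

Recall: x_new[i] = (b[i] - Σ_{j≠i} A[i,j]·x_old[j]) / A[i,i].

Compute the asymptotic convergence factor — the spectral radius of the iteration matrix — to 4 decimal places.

1.1558

Write A = D+L+U with D = diag(6, 5, -8, -9, -9).
T_J = -D⁻¹(L+U): T[1,3] = -(5)/(5) = -1.0000; T[1,1] = 0.
  T[0,:] = [+0.0000, -0.6667, -0.6667, +0.1667, +0.1667]
  T[1,:] = [-0.2000, +0.0000, -0.4000, -1.0000, -0.2000]
  T[2,:] = [-0.1250, +0.5000, +0.0000, -0.7500, -0.2500]
  T[3,:] = [+0.5556, -0.2222, -0.3333, +0.0000, -0.5556]
  T[4,:] = [-0.3333, +0.5556, -0.3333, +0.4444, +0.0000]
|λ(T)| sorted: 1.1558, 0.9407, 0.9407, 0.2048, 0.2048.
ρ = 1.1558; 1.1558 > 1: divergent.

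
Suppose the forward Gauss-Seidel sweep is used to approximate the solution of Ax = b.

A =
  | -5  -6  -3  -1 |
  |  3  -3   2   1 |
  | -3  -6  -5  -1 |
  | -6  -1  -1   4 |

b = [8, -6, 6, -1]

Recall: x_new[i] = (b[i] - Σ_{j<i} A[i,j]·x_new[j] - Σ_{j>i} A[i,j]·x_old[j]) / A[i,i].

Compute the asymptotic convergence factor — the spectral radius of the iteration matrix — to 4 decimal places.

1.2224

Let D = diag(-5, -3, -5, 4); L, U the strict triangles.
Gauss-Seidel: T = -(D+L)⁻¹U, row 0 first, T[0,1] = -(-6)/(-5) = -1.2000; later rows by forward substitution.
  T[0,:] = [+0.0000 -1.2000 -0.6000 -0.2000]
  T[1,:] = [+0.0000 -1.2000 +0.0667 +0.1333]
  T[2,:] = [+0.0000 +2.1600 +0.2800 -0.2400]
  T[3,:] = [+0.0000 -1.5600 -0.8133 -0.3267]
|eigenvalues of T|: 1.2224, 0.4554, 0.4311, 0.0000.
ρ(T) = max|λ| = 1.2224; 1.2224 > 1 ⇒ diverges.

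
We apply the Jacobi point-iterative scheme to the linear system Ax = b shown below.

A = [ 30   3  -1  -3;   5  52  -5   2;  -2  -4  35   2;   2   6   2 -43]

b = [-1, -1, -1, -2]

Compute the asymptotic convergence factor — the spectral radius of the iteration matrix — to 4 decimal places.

0.1899

Split A = D + L + U, D = diag(30, 52, 35, -43).
Jacobi: T = -D⁻¹(L+U), T[2,1] = -(-4)/(35) = +0.1143; T[2,2] = 0.
  T[0,:] = [+0.0000  -0.1000  +0.0333  +0.1000]
  T[1,:] = [-0.0962  +0.0000  +0.0962  -0.0385]
  T[2,:] = [+0.0571  +0.1143  +0.0000  -0.0571]
  T[3,:] = [+0.0465  +0.1395  +0.0465  +0.0000]
|λ(T)| sorted: 0.1899, 0.1117, 0.1117, 0.0273.
spectral radius ρ = 0.1899; 0.1899 < 1 ⇒ converges.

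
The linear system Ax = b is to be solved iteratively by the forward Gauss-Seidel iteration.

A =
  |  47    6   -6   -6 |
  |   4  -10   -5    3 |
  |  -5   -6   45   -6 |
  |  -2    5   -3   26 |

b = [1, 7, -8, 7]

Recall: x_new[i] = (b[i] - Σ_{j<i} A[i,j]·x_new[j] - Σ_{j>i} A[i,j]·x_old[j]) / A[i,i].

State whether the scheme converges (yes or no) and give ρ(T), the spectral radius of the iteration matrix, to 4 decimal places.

Split A = D + L + U, D = diag(47, -10, 45, 26).
Gauss-Seidel: T = -(D+L)⁻¹U, row 0 first, T[0,1] = -(6)/(47) = -0.1277; later rows by forward substitution.
  T[0,:] = [+0.0000 -0.1277 +0.1277 +0.1277]
  T[1,:] = [+0.0000 -0.0511 -0.4489 +0.3511]
  T[2,:] = [+0.0000 -0.0210 -0.0457 +0.1943]
  T[3,:] = [+0.0000 -0.0024 +0.0909 -0.0353]
|λ(T)| sorted: 0.2136, 0.1096, 0.0280, 0.0000.
ρ = 0.2136; 0.2136 < 1, so it converges for any x₀.

yes, ρ = 0.2136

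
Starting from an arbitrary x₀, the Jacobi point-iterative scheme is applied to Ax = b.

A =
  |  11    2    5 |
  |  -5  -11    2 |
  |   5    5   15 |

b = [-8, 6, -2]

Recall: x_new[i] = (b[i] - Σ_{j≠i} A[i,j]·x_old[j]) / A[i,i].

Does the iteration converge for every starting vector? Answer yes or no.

A = D + L + U where D = diag(11, -11, 15).
T_J = -D⁻¹(L+U): T[1,0] = -(-5)/(-11) = -0.4545; T[1,1] = 0.
  T[0,:] = [+0.0000 -0.1818 -0.4545]
  T[1,:] = [-0.4545 +0.0000 +0.1818]
  T[2,:] = [-0.3333 -0.3333 +0.0000]
eigenvalue magnitudes: 0.5314, 0.3299, 0.3299.
spectral radius ρ = 0.5314; 0.5314 < 1, so it converges for any x₀.

yes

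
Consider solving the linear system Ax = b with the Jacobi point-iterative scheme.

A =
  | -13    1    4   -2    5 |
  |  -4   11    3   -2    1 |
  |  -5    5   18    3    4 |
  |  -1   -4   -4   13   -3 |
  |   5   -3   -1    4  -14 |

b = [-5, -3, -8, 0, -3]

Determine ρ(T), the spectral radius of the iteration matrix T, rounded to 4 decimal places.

Split A = D + L + U, D = diag(-13, 11, 18, 13, -14).
Jacobi T = -D⁻¹(L+U): T[4,1] = -(-3)/(-14) = -0.2143; T[4,4] = 0.
  T[0,:] = [+0.0000  +0.0769  +0.3077  -0.1538  +0.3846]
  T[1,:] = [+0.3636  +0.0000  -0.2727  +0.1818  -0.0909]
  T[2,:] = [+0.2778  -0.2778  +0.0000  -0.1667  -0.2222]
  T[3,:] = [+0.0769  +0.3077  +0.3077  +0.0000  +0.2308]
  T[4,:] = [+0.3571  -0.2143  -0.0714  +0.2857  +0.0000]
moduli |λ_i(T)| = 0.8353, 0.4389, 0.4389, 0.2015, 0.2015.
ρ(T) = max|λ| = 0.8353; 0.8353 < 1 ⇒ converges.

0.8353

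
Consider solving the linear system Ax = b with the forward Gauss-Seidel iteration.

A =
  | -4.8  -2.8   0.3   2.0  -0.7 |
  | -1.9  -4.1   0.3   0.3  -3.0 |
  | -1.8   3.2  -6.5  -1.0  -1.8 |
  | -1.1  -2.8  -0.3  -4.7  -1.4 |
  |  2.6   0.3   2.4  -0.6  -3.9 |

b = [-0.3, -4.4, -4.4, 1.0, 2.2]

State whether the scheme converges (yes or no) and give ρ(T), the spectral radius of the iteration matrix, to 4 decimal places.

yes, ρ = 0.6321

A = D + L + U where D = diag(-4.8, -4.1, -6.5, -4.7, -3.9).
GS T = -(D+L)⁻¹U: row 0 first, T[0,1] = -(-2.8)/(-4.8) = -0.5833; later rows by forward substitution.
  T[0,:] = [+0.0000, -0.5833, +0.0625, +0.4167, -0.1458]
  T[1,:] = [+0.0000, +0.2703, +0.0442, -0.1199, -0.6641]
  T[2,:] = [+0.0000, +0.2946, +0.0045, -0.3283, -0.5635]
  T[3,:] = [+0.0000, -0.0433, -0.0412, -0.0051, +0.1679]
  T[4,:] = [+0.0000, -0.1801, +0.0542, +0.0673, -0.5209]
moduli |λ_i(T)| = 0.6321, 0.4428, 0.1059, 0.0440, 0.0000.
spectral radius ρ = 0.6321; 0.6321 < 1, so it converges for any x₀.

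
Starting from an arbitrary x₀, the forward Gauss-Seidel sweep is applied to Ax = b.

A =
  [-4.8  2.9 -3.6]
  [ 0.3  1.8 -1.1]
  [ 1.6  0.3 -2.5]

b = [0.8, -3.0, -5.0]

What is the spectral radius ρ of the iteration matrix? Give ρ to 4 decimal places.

Split A = D + L + U, D = diag(-4.8, 1.8, -2.5).
Gauss-Seidel: T = -(D+L)⁻¹U, row 0 first, T[0,1] = -(2.9)/(-4.8) = +0.6042; later rows by forward substitution.
  T[0,:] = [+0.0000  +0.6042  -0.7500]
  T[1,:] = [+0.0000  -0.1007  +0.7361]
  T[2,:] = [+0.0000  +0.3746  -0.3917]
moduli |λ_i(T)| = 0.7911, 0.2987, 0.0000.
ρ(T) = max|λ| = 0.7911; 0.7911 < 1, so it converges for any x₀.

0.7911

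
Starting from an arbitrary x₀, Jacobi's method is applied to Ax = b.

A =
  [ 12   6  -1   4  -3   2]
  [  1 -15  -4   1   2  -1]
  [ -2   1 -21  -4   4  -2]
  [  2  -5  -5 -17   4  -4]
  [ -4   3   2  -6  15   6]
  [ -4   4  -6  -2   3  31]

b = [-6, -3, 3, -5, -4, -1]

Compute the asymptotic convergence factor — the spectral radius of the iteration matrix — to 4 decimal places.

Let D = diag(12, -15, -21, -17, 15, 31); L, U the strict triangles.
T_J = -D⁻¹(L+U): T[5,0] = -(-4)/(31) = +0.1290; T[5,5] = 0.
  T[0,:] = [+0.0000  -0.5000  +0.0833  -0.3333  +0.2500  -0.1667]
  T[1,:] = [+0.0667  +0.0000  -0.2667  +0.0667  +0.1333  -0.0667]
  T[2,:] = [-0.0952  +0.0476  +0.0000  -0.1905  +0.1905  -0.0952]
  T[3,:] = [+0.1176  -0.2941  -0.2941  +0.0000  +0.2353  -0.2353]
  T[4,:] = [+0.2667  -0.2000  -0.1333  +0.4000  +0.0000  -0.4000]
  T[5,:] = [+0.1290  -0.1290  +0.1935  +0.0645  -0.0968  +0.0000]
|roots of det(T-λI)|: 0.5163, 0.3475, 0.3475, 0.1961, 0.1961, 0.0126.
ρ = 0.5163; 0.5163 < 1 ⇒ converges.

0.5163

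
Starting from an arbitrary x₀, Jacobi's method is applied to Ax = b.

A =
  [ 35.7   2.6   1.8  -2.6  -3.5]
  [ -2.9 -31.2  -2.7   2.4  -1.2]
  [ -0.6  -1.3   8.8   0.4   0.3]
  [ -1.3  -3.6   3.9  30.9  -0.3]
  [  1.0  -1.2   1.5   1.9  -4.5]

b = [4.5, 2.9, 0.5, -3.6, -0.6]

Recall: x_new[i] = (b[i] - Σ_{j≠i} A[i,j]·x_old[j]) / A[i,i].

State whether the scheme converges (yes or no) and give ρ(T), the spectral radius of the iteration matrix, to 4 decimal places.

yes, ρ = 0.2149

Diagonal D = diag(35.7, -31.2, 8.8, 30.9, -4.5); L, U strict lower/upper.
Jacobi T = -D⁻¹(L+U): T[0,4] = -(-3.5)/(35.7) = +0.0980; T[0,0] = 0.
  T[0,:] = [+0.0000 -0.0728 -0.0504 +0.0728 +0.0980]
  T[1,:] = [-0.0929 +0.0000 -0.0865 +0.0769 -0.0385]
  T[2,:] = [+0.0682 +0.1477 +0.0000 -0.0455 -0.0341]
  T[3,:] = [+0.0421 +0.1165 -0.1262 +0.0000 +0.0097]
  T[4,:] = [+0.2222 -0.2667 +0.3333 +0.4222 +0.0000]
moduli |λ_i(T)| = 0.2149, 0.1775, 0.1775, 0.0916, 0.0916.
spectral radius ρ = 0.2149; 0.2149 < 1 ⇒ converges.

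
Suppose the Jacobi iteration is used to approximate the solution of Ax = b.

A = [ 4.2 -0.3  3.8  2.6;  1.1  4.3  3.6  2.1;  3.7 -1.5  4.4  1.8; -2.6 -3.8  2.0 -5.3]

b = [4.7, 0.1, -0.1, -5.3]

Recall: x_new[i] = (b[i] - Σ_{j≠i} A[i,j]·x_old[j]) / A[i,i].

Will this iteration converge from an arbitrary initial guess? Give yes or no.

Write A = D+L+U with D = diag(4.2, 4.3, 4.4, -5.3).
Jacobi: T = -D⁻¹(L+U), T[2,3] = -(1.8)/(4.4) = -0.4091; T[2,2] = 0.
  T[0,:] = [+0.0000, +0.0714, -0.9048, -0.6190]
  T[1,:] = [-0.2558, +0.0000, -0.8372, -0.4884]
  T[2,:] = [-0.8409, +0.3409, +0.0000, -0.4091]
  T[3,:] = [-0.4906, -0.7170, +0.3774, +0.0000]
|eigenvalues of T|: 1.1385, 0.9180, 0.3704, 0.3704.
ρ(T) = max|λ| = 1.1385; 1.1385 > 1 ⇒ diverges.

no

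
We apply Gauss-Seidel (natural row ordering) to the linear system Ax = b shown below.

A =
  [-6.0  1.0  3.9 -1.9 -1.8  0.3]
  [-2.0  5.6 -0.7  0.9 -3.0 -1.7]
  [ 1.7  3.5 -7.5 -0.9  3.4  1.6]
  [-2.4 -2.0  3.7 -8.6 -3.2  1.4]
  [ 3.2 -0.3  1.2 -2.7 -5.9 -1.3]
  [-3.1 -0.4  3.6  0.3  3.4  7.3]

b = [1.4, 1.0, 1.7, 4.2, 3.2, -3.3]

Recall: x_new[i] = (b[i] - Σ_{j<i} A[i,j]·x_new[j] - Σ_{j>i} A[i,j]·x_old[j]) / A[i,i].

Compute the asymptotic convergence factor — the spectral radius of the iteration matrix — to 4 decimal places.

Diagonal D = diag(-6, 5.6, -7.5, -8.6, -5.9, 7.3); L, U strict lower/upper.
T_GS = -(D+L)⁻¹U: row 0 first, T[0,4] = -(-1.8)/(-6) = -0.3000; later rows by forward substitution.
  T[0,:] = [+0.0000, +0.1667, +0.6500, -0.3167, -0.3000, +0.0500]
  T[1,:] = [+0.0000, +0.0595, +0.3571, -0.2738, +0.4286, +0.3214]
  T[2,:] = [+0.0000, +0.0656, +0.3140, -0.3196, +0.5853, +0.3747]
  T[3,:] = [+0.0000, -0.0322, -0.1294, +0.0146, -0.1362, +0.2353]
  T[4,:] = [+0.0000, +0.1154, +0.4574, -0.2295, -0.0031, -0.2410]
  T[5,:] = [+0.0000, -0.0107, -0.0670, +0.1144, -0.3855, -0.0433]
|λ(T)| sorted: 0.8644, 0.5945, 0.1582, 0.0715, 0.0150, 0.0000.
ρ(T) = max|λ| = 0.8644; 0.8644 < 1, so it converges for any x₀.

0.8644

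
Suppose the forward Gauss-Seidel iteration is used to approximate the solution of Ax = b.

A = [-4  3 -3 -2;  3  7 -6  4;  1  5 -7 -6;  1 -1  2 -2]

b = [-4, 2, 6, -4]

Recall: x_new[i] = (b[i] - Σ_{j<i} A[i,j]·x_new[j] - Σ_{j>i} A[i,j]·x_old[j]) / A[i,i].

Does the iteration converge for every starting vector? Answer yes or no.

Split A = D + L + U, D = diag(-4, 7, -7, -2).
T_GS = -(D+L)⁻¹U: row 0 first, T[0,3] = -(-2)/(-4) = -0.5000; later rows by forward substitution.
  T[0,:] = [+0.0000 +0.7500 -0.7500 -0.5000]
  T[1,:] = [+0.0000 -0.3214 +1.1786 -0.3571]
  T[2,:] = [+0.0000 -0.1224 +0.7347 -1.1837]
  T[3,:] = [+0.0000 +0.4133 -0.2296 -1.2551]
|λ(T)| sorted: 1.4694, 0.4330, 0.4330, 0.0000.
spectral radius ρ = 1.4694; 1.4694 > 1: divergent.

no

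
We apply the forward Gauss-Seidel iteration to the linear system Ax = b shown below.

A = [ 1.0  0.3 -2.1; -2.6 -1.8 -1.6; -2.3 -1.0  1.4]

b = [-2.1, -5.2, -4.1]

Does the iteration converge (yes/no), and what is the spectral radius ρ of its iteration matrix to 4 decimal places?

Split A = D + L + U, D = diag(1, -1.8, 1.4).
Gauss-Seidel: T = -(D+L)⁻¹U, row 0 first, T[0,2] = -(-2.1)/(1) = +2.1000; later rows by forward substitution.
  T[0,:] = [+0.0000  -0.3000  +2.1000]
  T[1,:] = [+0.0000  +0.4333  -3.9222]
  T[2,:] = [+0.0000  -0.1833  +0.6484]
eigenvalue magnitudes: 1.3956, 0.3139, 0.0000.
ρ(T) = max|λ| = 1.3956; 1.3956 > 1, so it fails to converge.

no, ρ = 1.3956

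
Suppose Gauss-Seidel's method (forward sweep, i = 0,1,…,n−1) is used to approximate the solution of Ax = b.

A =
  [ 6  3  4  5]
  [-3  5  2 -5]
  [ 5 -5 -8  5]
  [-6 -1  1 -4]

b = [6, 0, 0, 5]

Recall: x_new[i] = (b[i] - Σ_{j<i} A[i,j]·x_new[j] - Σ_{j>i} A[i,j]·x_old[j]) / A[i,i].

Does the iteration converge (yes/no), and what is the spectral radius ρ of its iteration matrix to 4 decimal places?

no, ρ = 1.1493

Diagonal D = diag(6, 5, -8, -4); L, U strict lower/upper.
Gauss-Seidel: T = -(D+L)⁻¹U, row 0 first, T[0,2] = -(4)/(6) = -0.6667; later rows by forward substitution.
  T[0,:] = [+0.0000, -0.5000, -0.6667, -0.8333]
  T[1,:] = [+0.0000, -0.3000, -0.8000, +0.5000]
  T[2,:] = [+0.0000, -0.1250, +0.0833, -0.2083]
  T[3,:] = [+0.0000, +0.7937, +1.2208, +1.0729]
|eigenvalues of T|: 1.1493, 0.5762, 0.2831, 0.0000.
ρ(T) = max|λ| = 1.1493; 1.1493 > 1 ⇒ diverges.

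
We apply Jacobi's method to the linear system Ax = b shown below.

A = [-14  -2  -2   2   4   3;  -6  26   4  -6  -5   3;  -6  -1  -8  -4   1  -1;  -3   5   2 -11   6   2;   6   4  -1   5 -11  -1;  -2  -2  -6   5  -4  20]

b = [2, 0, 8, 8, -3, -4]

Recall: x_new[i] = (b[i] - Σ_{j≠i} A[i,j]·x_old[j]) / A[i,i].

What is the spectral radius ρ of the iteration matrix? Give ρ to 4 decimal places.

Split A = D + L + U, D = diag(-14, 26, -8, -11, -11, 20).
T_J = -D⁻¹(L+U): T[4,0] = -(6)/(-11) = +0.5455; T[4,4] = 0.
  T[0,:] = [+0.0000 -0.1429 -0.1429 +0.1429 +0.2857 +0.2143]
  T[1,:] = [+0.2308 +0.0000 -0.1538 +0.2308 +0.1923 -0.1154]
  T[2,:] = [-0.7500 -0.1250 +0.0000 -0.5000 +0.1250 -0.1250]
  T[3,:] = [-0.2727 +0.4545 +0.1818 +0.0000 +0.5455 +0.1818]
  T[4,:] = [+0.5455 +0.3636 -0.0909 +0.4545 +0.0000 -0.0909]
  T[5,:] = [+0.1000 +0.1000 +0.3000 -0.2500 +0.2000 +0.0000]
|eigenvalues of T|: 0.8584, 0.6486, 0.4341, 0.4341, 0.1553, 0.1202.
ρ = 0.8584; 0.8584 < 1, so it converges for any x₀.

0.8584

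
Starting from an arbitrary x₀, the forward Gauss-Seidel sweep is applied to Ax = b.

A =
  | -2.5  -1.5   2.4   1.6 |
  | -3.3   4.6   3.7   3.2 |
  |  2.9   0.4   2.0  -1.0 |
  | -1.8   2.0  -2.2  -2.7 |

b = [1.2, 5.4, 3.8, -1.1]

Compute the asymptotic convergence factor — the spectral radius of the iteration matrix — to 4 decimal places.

Write A = D+L+U with D = diag(-2.5, 4.6, 2, -2.7).
T_GS = -(D+L)⁻¹U: row 0 first, T[0,1] = -(-1.5)/(-2.5) = -0.6000; later rows by forward substitution.
  T[0,:] = [+0.0000  -0.6000  +0.9600  +0.6400]
  T[1,:] = [+0.0000  -0.4304  -0.1157  -0.2365]
  T[2,:] = [+0.0000  +0.9561  -1.3689  -0.3807]
  T[3,:] = [+0.0000  -0.6979  +0.3897  -0.2917]
moduli |λ_i(T)| = 1.1887, 0.7123, 0.1900, 0.0000.
ρ = 1.1887; 1.1887 > 1: divergent.

1.1887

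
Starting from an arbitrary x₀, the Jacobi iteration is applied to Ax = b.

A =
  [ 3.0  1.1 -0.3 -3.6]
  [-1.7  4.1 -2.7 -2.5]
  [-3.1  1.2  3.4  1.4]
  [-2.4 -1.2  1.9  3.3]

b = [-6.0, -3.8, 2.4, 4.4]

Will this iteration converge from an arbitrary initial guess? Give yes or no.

A = D + L + U where D = diag(3, 4.1, 3.4, 3.3).
T_J = -D⁻¹(L+U): T[2,3] = -(1.4)/(3.4) = -0.4118; T[2,2] = 0.
  T[0,:] = [+0.0000  -0.3667  +0.1000  +1.2000]
  T[1,:] = [+0.4146  +0.0000  +0.6585  +0.6098]
  T[2,:] = [+0.9118  -0.3529  +0.0000  -0.4118]
  T[3,:] = [+0.7273  +0.3636  -0.5758  +0.0000]
|eigenvalues of T|: 1.4181, 0.9762, 0.7358, 0.7358.
spectral radius ρ = 1.4181; 1.4181 > 1, so it fails to converge.

no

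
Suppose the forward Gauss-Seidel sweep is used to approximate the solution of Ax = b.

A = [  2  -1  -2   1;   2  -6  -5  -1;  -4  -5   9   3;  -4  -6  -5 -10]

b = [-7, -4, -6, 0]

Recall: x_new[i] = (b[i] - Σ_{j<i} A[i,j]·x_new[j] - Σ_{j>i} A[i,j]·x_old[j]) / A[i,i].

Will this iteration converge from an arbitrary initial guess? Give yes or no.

Split A = D + L + U, D = diag(2, -6, 9, -10).
Gauss-Seidel: T = -(D+L)⁻¹U, row 0 first, T[0,2] = -(-2)/(2) = +1.0000; later rows by forward substitution.
  T[0,:] = [+0.0000, +0.5000, +1.0000, -0.5000]
  T[1,:] = [+0.0000, +0.1667, -0.5000, -0.3333]
  T[2,:] = [+0.0000, +0.3148, +0.1667, -0.7407]
  T[3,:] = [+0.0000, -0.4574, -0.1833, +0.7704]
|roots of det(T-λI)|: 0.8433, 0.4180, 0.1576, 0.0000.
ρ(T) = max|λ| = 0.8433; 0.8433 < 1 ⇒ converges.

yes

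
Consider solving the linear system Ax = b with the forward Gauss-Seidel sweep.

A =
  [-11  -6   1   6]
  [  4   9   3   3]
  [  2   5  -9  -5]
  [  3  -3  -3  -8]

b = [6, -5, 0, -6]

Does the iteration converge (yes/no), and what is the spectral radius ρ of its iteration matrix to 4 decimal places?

yes, ρ = 0.6553

A = D + L + U where D = diag(-11, 9, -9, -8).
T_GS = -(D+L)⁻¹U: row 0 first, T[0,2] = -(1)/(-11) = +0.0909; later rows by forward substitution.
  T[0,:] = [+0.0000  -0.5455  +0.0909  +0.5455]
  T[1,:] = [+0.0000  +0.2424  -0.3737  -0.5758]
  T[2,:] = [+0.0000  +0.0135  -0.1874  -0.7542]
  T[3,:] = [+0.0000  -0.3005  +0.2445  +0.7033]
moduli |λ_i(T)| = 0.6553, 0.2974, 0.1944, 0.0000.
ρ = 0.6553; 0.6553 < 1, so it converges for any x₀.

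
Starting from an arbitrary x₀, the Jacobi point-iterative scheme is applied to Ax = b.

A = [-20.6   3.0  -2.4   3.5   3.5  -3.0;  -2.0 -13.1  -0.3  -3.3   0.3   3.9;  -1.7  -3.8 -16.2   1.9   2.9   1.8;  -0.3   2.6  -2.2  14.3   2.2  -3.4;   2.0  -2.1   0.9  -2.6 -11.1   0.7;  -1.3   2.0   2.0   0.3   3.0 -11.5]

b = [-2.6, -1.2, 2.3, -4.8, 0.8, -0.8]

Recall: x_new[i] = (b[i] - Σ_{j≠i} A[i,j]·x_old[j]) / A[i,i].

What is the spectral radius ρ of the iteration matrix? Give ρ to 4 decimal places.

0.5543

Diagonal D = diag(-20.6, -13.1, -16.2, 14.3, -11.1, -11.5); L, U strict lower/upper.
Jacobi T = -D⁻¹(L+U): T[5,4] = -(3)/(-11.5) = +0.2609; T[5,5] = 0.
  T[0,:] = [+0.0000 +0.1456 -0.1165 +0.1699 +0.1699 -0.1456]
  T[1,:] = [-0.1527 +0.0000 -0.0229 -0.2519 +0.0229 +0.2977]
  T[2,:] = [-0.1049 -0.2346 +0.0000 +0.1173 +0.1790 +0.1111]
  T[3,:] = [+0.0210 -0.1818 +0.1538 +0.0000 -0.1538 +0.2378]
  T[4,:] = [+0.1802 -0.1892 +0.0811 -0.2342 +0.0000 +0.0631]
  T[5,:] = [-0.1130 +0.1739 +0.1739 +0.0261 +0.2609 +0.0000]
|λ(T)| sorted: 0.5543, 0.3101, 0.2976, 0.2976, 0.2849, 0.1030.
spectral radius ρ = 0.5543; 0.5543 < 1, so it converges for any x₀.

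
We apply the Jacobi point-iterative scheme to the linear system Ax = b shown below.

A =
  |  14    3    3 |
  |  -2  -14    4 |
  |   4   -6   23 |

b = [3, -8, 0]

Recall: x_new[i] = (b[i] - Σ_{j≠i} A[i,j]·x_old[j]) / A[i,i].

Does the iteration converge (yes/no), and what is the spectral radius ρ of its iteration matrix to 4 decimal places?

yes, ρ = 0.4309

Diagonal D = diag(14, -14, 23); L, U strict lower/upper.
Jacobi: T = -D⁻¹(L+U), T[2,0] = -(4)/(23) = -0.1739; T[2,2] = 0.
  T[0,:] = [+0.0000  -0.2143  -0.2143]
  T[1,:] = [-0.1429  +0.0000  +0.2857]
  T[2,:] = [-0.1739  +0.2609  +0.0000]
moduli |λ_i(T)| = 0.4309, 0.2717, 0.1591.
ρ = 0.4309; 0.4309 < 1 ⇒ converges.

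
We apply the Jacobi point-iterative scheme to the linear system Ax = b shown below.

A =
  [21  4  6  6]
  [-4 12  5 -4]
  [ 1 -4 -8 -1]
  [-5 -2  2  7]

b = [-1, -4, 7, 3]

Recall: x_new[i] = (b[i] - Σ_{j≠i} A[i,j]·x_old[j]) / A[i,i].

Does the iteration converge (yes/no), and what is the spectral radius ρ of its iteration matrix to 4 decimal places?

yes, ρ = 0.6063

Write A = D+L+U with D = diag(21, 12, -8, 7).
T_J = -D⁻¹(L+U): T[3,0] = -(-5)/(7) = +0.7143; T[3,3] = 0.
  T[0,:] = [+0.0000  -0.1905  -0.2857  -0.2857]
  T[1,:] = [+0.3333  +0.0000  -0.4167  +0.3333]
  T[2,:] = [+0.1250  -0.5000  +0.0000  -0.1250]
  T[3,:] = [+0.7143  +0.2857  -0.2857  +0.0000]
|roots of det(T-λI)|: 0.6063, 0.5113, 0.5113, 0.4507.
ρ(T) = max|λ| = 0.6063; 0.6063 < 1: convergent.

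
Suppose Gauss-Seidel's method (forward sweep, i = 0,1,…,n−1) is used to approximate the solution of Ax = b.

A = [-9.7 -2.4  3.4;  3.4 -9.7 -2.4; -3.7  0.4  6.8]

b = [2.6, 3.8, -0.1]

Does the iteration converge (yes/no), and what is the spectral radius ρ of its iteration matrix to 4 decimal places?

yes, ρ = 0.2465

A = D + L + U where D = diag(-9.7, -9.7, 6.8).
Gauss-Seidel: T = -(D+L)⁻¹U, row 0 first, T[0,2] = -(3.4)/(-9.7) = +0.3505; later rows by forward substitution.
  T[0,:] = [+0.0000  -0.2474  +0.3505]
  T[1,:] = [+0.0000  -0.0867  -0.1246]
  T[2,:] = [+0.0000  -0.1295  +0.1980]
|eigenvalues of T|: 0.2465, 0.1351, 0.0000.
spectral radius ρ = 0.2465; 0.2465 < 1: convergent.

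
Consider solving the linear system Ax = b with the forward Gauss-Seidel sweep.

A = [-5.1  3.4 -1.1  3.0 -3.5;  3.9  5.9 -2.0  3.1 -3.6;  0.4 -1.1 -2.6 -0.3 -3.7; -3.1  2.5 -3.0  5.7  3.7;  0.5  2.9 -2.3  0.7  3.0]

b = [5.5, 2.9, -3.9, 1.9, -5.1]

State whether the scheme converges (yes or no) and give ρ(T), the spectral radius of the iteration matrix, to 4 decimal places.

Diagonal D = diag(-5.1, 5.9, -2.6, 5.7, 3); L, U strict lower/upper.
Gauss-Seidel: T = -(D+L)⁻¹U, row 0 first, T[0,2] = -(-1.1)/(-5.1) = -0.2157; later rows by forward substitution.
  T[0,:] = [+0.0000 +0.6667 -0.2157 +0.5882 -0.6863]
  T[1,:] = [+0.0000 -0.4407 +0.4816 -0.9143 +1.0638]
  T[2,:] = [+0.0000 +0.2890 -0.2369 +0.3619 -1.9787]
  T[3,:] = [+0.0000 +0.7080 -0.4532 +0.9114 -2.5304]
  T[4,:] = [+0.0000 +0.3713 -0.5054 +0.8506 -1.8406]
|eigenvalues of T|: 1.4051, 0.4477, 0.4477, 0.0100, 0.0000.
spectral radius ρ = 1.4051; 1.4051 > 1: divergent.

no, ρ = 1.4051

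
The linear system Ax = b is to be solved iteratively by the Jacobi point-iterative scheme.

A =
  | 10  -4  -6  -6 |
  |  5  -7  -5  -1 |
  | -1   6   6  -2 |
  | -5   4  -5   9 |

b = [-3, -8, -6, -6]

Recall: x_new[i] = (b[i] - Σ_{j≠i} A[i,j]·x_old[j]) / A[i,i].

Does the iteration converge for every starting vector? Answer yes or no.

Diagonal D = diag(10, -7, 6, 9); L, U strict lower/upper.
T_J = -D⁻¹(L+U): T[1,0] = -(5)/(-7) = +0.7143; T[1,1] = 0.
  T[0,:] = [+0.0000 +0.4000 +0.6000 +0.6000]
  T[1,:] = [+0.7143 +0.0000 -0.7143 -0.1429]
  T[2,:] = [+0.1667 -1.0000 +0.0000 +0.3333]
  T[3,:] = [+0.5556 -0.4444 +0.5556 +0.0000]
moduli |λ_i(T)| = 1.2626, 0.9289, 0.9289, 0.5303.
ρ(T) = max|λ| = 1.2626; 1.2626 > 1, so it fails to converge.

no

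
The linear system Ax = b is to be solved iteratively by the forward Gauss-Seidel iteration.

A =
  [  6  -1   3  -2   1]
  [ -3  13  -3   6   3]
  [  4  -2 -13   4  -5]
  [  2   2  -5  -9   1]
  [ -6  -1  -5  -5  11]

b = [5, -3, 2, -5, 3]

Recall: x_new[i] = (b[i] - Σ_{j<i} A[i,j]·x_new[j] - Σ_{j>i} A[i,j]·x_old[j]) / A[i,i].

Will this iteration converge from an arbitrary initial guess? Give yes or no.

yes

Let D = diag(6, 13, -13, -9, 11); L, U the strict triangles.
T_GS = -(D+L)⁻¹U: row 0 first, T[0,2] = -(3)/(6) = -0.5000; later rows by forward substitution.
  T[0,:] = [+0.0000, +0.1667, -0.5000, +0.3333, -0.1667]
  T[1,:] = [+0.0000, +0.0385, +0.1154, -0.3846, -0.2692]
  T[2,:] = [+0.0000, +0.0454, -0.1716, +0.4694, -0.3945]
  T[3,:] = [+0.0000, +0.0204, +0.0099, -0.2722, +0.2334]
  T[4,:] = [+0.0000, +0.1243, -0.3358, +0.2365, -0.1886]
|eigenvalues of T|: 0.7239, 0.2036, 0.2036, 0.0239, 0.0000.
spectral radius ρ = 0.7239; 0.7239 < 1 ⇒ converges.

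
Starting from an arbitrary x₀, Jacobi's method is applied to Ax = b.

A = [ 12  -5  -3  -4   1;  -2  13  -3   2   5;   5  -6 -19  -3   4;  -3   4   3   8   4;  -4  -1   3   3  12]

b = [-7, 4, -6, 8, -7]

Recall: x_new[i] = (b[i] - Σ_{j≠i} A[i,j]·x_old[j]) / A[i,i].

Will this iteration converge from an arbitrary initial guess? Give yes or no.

Let D = diag(12, 13, -19, 8, 12); L, U the strict triangles.
Jacobi: T = -D⁻¹(L+U), T[0,3] = -(-4)/(12) = +0.3333; T[0,0] = 0.
  T[0,:] = [+0.0000 +0.4167 +0.2500 +0.3333 -0.0833]
  T[1,:] = [+0.1538 +0.0000 +0.2308 -0.1538 -0.3846]
  T[2,:] = [+0.2632 -0.3158 +0.0000 -0.1579 +0.2105]
  T[3,:] = [+0.3750 -0.5000 -0.3750 +0.0000 -0.5000]
  T[4,:] = [+0.3333 +0.0833 -0.2500 -0.2500 +0.0000]
moduli |λ_i(T)| = 0.8894, 0.4551, 0.4551, 0.3975, 0.3975.
spectral radius ρ = 0.8894; 0.8894 < 1: convergent.

yes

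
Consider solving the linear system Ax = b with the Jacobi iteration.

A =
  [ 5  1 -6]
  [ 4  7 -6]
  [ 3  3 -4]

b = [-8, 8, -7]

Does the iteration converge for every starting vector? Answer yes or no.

Write A = D+L+U with D = diag(5, 7, -4).
Jacobi T = -D⁻¹(L+U): T[2,0] = -(3)/(-4) = +0.7500; T[2,2] = 0.
  T[0,:] = [+0.0000  -0.2000  +1.2000]
  T[1,:] = [-0.5714  +0.0000  +0.8571]
  T[2,:] = [+0.7500  +0.7500  +0.0000]
|roots of det(T-λI)|: 1.4494, 1.0104, 0.4390.
spectral radius ρ = 1.4494; 1.4494 > 1 ⇒ diverges.

no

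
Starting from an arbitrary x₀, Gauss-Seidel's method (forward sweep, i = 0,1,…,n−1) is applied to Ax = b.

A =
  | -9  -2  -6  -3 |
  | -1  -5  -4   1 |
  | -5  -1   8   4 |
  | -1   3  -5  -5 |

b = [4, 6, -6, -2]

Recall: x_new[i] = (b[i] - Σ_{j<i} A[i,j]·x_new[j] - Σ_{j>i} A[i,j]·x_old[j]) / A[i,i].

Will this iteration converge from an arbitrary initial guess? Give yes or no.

yes

Write A = D+L+U with D = diag(-9, -5, 8, -5).
T_GS = -(D+L)⁻¹U: row 0 first, T[0,1] = -(-2)/(-9) = -0.2222; later rows by forward substitution.
  T[0,:] = [+0.0000 -0.2222 -0.6667 -0.3333]
  T[1,:] = [+0.0000 +0.0444 -0.6667 +0.2667]
  T[2,:] = [+0.0000 -0.1333 -0.5000 -0.6750]
  T[3,:] = [+0.0000 +0.2044 +0.2333 +0.9017]
moduli |λ_i(T)| = 0.9216, 0.4307, 0.0448, 0.0000.
ρ(T) = max|λ| = 0.9216; 0.9216 < 1 ⇒ converges.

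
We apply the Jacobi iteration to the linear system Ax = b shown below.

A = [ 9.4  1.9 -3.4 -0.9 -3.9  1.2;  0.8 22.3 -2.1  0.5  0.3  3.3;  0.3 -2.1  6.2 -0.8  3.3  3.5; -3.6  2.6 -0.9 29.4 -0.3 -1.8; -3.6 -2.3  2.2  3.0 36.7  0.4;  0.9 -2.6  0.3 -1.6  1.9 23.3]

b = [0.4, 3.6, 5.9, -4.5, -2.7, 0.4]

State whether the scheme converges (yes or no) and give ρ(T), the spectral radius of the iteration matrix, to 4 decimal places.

Split A = D + L + U, D = diag(9.4, 22.3, 6.2, 29.4, 36.7, 23.3).
Jacobi: T = -D⁻¹(L+U), T[0,5] = -(1.2)/(9.4) = -0.1277; T[0,0] = 0.
  T[0,:] = [+0.0000, -0.2021, +0.3617, +0.0957, +0.4149, -0.1277]
  T[1,:] = [-0.0359, +0.0000, +0.0942, -0.0224, -0.0135, -0.1480]
  T[2,:] = [-0.0484, +0.3387, +0.0000, +0.1290, -0.5323, -0.5645]
  T[3,:] = [+0.1224, -0.0884, +0.0306, +0.0000, +0.0102, +0.0612]
  T[4,:] = [+0.0981, +0.0627, -0.0599, -0.0817, +0.0000, -0.0109]
  T[5,:] = [-0.0386, +0.1116, -0.0129, +0.0687, -0.0815, +0.0000]
|λ(T)| sorted: 0.3995, 0.1792, 0.1792, 0.1560, 0.1434, 0.1347.
spectral radius ρ = 0.3995; 0.3995 < 1: convergent.

yes, ρ = 0.3995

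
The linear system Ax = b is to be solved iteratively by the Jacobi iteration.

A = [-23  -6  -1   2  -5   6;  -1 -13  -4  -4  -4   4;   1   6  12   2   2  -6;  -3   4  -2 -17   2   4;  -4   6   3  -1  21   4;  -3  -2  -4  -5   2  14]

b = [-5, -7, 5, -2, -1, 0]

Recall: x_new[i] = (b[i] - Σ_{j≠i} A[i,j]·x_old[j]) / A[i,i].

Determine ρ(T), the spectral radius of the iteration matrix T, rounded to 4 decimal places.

Write A = D+L+U with D = diag(-23, -13, 12, -17, 21, 14).
Jacobi T = -D⁻¹(L+U): T[5,2] = -(-4)/(14) = +0.2857; T[5,5] = 0.
  T[0,:] = [+0.0000  -0.2609  -0.0435  +0.0870  -0.2174  +0.2609]
  T[1,:] = [-0.0769  +0.0000  -0.3077  -0.3077  -0.3077  +0.3077]
  T[2,:] = [-0.0833  -0.5000  +0.0000  -0.1667  -0.1667  +0.5000]
  T[3,:] = [-0.1765  +0.2353  -0.1176  +0.0000  +0.1176  +0.2353]
  T[4,:] = [+0.1905  -0.2857  -0.1429  +0.0476  +0.0000  -0.1905]
  T[5,:] = [+0.2143  +0.1429  +0.2857  +0.3571  -0.1429  +0.0000]
eigenvalue magnitudes: 0.8354, 0.4994, 0.3139, 0.3139, 0.2078, 0.2078.
ρ = 0.8354; 0.8354 < 1, so it converges for any x₀.

0.8354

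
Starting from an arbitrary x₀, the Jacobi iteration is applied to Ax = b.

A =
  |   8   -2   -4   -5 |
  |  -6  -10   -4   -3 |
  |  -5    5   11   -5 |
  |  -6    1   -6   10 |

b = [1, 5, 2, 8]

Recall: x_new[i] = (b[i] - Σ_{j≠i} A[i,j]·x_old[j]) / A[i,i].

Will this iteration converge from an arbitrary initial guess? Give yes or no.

no

Diagonal D = diag(8, -10, 11, 10); L, U strict lower/upper.
T_J = -D⁻¹(L+U): T[3,2] = -(-6)/(10) = +0.6000; T[3,3] = 0.
  T[0,:] = [+0.0000, +0.2500, +0.5000, +0.6250]
  T[1,:] = [-0.6000, +0.0000, -0.4000, -0.3000]
  T[2,:] = [+0.4545, -0.4545, +0.0000, +0.4545]
  T[3,:] = [+0.6000, -0.1000, +0.6000, +0.0000]
|eigenvalues of T|: 1.1878, 0.5995, 0.3483, 0.3483.
spectral radius ρ = 1.1878; 1.1878 > 1: divergent.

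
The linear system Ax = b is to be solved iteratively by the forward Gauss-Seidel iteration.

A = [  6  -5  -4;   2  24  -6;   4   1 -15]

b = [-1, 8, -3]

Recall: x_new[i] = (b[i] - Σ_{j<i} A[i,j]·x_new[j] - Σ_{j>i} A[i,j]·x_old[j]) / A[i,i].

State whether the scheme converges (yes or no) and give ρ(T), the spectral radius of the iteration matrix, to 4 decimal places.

yes, ρ = 0.3040

Let D = diag(6, 24, -15); L, U the strict triangles.
GS T = -(D+L)⁻¹U: row 0 first, T[0,1] = -(-5)/(6) = +0.8333; later rows by forward substitution.
  T[0,:] = [+0.0000 +0.8333 +0.6667]
  T[1,:] = [+0.0000 -0.0694 +0.1944]
  T[2,:] = [+0.0000 +0.2176 +0.1907]
moduli |λ_i(T)| = 0.3040, 0.1827, 0.0000.
spectral radius ρ = 0.3040; 0.3040 < 1, so it converges for any x₀.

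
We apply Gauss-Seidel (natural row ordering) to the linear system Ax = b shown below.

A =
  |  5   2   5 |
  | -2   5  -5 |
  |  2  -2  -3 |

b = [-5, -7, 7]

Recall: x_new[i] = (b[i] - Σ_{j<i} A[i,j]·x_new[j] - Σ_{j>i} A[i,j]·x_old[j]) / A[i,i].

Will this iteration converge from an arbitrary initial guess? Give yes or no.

Diagonal D = diag(5, 5, -3); L, U strict lower/upper.
Gauss-Seidel: T = -(D+L)⁻¹U, row 0 first, T[0,1] = -(2)/(5) = -0.4000; later rows by forward substitution.
  T[0,:] = [+0.0000, -0.4000, -1.0000]
  T[1,:] = [+0.0000, -0.1600, +0.6000]
  T[2,:] = [+0.0000, -0.1600, -1.0667]
|roots of det(T-λI)|: 0.9443, 0.2824, 0.0000.
ρ = 0.9443; 0.9443 < 1: convergent.

yes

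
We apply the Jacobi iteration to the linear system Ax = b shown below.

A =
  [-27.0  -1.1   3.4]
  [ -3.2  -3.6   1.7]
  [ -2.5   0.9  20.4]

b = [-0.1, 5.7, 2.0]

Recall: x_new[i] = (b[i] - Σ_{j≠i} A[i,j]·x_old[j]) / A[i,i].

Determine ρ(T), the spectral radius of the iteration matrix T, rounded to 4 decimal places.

0.2079

A = D + L + U where D = diag(-27, -3.6, 20.4).
Jacobi: T = -D⁻¹(L+U), T[0,2] = -(3.4)/(-27) = +0.1259; T[0,0] = 0.
  T[0,:] = [+0.0000, -0.0407, +0.1259]
  T[1,:] = [-0.8889, +0.0000, +0.4722]
  T[2,:] = [+0.1225, -0.0441, +0.0000]
|roots of det(T-λI)|: 0.2079, 0.1114, 0.1114.
ρ(T) = max|λ| = 0.2079; 0.2079 < 1, so it converges for any x₀.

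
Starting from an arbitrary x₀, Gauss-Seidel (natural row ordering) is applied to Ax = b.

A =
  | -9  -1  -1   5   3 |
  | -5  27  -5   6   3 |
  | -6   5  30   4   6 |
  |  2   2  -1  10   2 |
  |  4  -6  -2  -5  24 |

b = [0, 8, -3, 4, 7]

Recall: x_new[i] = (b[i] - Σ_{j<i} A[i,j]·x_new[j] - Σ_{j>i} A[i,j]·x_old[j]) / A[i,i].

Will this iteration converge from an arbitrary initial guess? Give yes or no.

Split A = D + L + U, D = diag(-9, 27, 30, 10, 24).
Gauss-Seidel: T = -(D+L)⁻¹U, row 0 first, T[0,1] = -(-1)/(-9) = -0.1111; later rows by forward substitution.
  T[0,:] = [+0.0000  -0.1111  -0.1111  +0.5556  +0.3333]
  T[1,:] = [+0.0000  -0.0206  +0.1646  -0.1193  -0.0494]
  T[2,:] = [+0.0000  -0.0188  -0.0497  -0.0023  -0.1251]
  T[3,:] = [+0.0000  +0.0245  -0.0157  -0.0875  -0.2693]
  T[4,:] = [+0.0000  +0.0169  +0.0523  -0.1408  -0.1344]
moduli |λ_i(T)| = 0.2865, 0.0753, 0.0753, 0.0564, 0.0000.
ρ(T) = max|λ| = 0.2865; 0.2865 < 1: convergent.

yes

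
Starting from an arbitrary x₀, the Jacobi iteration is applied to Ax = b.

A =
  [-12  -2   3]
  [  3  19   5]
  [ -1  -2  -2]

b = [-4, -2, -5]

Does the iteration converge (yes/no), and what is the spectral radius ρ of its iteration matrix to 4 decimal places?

yes, ρ = 0.4510

Write A = D+L+U with D = diag(-12, 19, -2).
T_J = -D⁻¹(L+U): T[0,2] = -(3)/(-12) = +0.2500; T[0,0] = 0.
  T[0,:] = [+0.0000, -0.1667, +0.2500]
  T[1,:] = [-0.1579, +0.0000, -0.2632]
  T[2,:] = [-0.5000, -1.0000, +0.0000]
moduli |λ_i(T)| = 0.4510, 0.3348, 0.1162.
ρ = 0.4510; 0.4510 < 1 ⇒ converges.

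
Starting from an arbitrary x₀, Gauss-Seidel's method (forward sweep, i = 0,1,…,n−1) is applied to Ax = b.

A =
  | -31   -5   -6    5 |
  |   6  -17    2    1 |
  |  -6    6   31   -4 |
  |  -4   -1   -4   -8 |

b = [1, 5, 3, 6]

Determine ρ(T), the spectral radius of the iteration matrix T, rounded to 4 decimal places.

0.2748

Let D = diag(-31, -17, 31, -8); L, U the strict triangles.
Gauss-Seidel: T = -(D+L)⁻¹U, row 0 first, T[0,2] = -(-6)/(-31) = -0.1935; later rows by forward substitution.
  T[0,:] = [+0.0000  -0.1613  -0.1935  +0.1613]
  T[1,:] = [+0.0000  -0.0569  +0.0493  +0.1157]
  T[2,:] = [+0.0000  -0.0202  -0.0470  +0.1378]
  T[3,:] = [+0.0000  +0.0979  +0.1141  -0.1640]
|λ(T)| sorted: 0.2748, 0.0703, 0.0634, 0.0000.
ρ(T) = max|λ| = 0.2748; 0.2748 < 1: convergent.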